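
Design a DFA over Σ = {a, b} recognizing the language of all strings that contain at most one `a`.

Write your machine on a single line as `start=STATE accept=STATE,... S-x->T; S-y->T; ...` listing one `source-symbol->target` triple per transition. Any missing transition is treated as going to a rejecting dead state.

Only the number of `a`s matters, and only up to 2. Make a chain q0 → q1 → q2 advanced by each `a` (with q2 absorbing); every other symbol self-loops. The accepting set is {q0, q1}.
With 3 states:
        a   b  
>* q0   q1  q0 
 * q1   q2  q1 
   q2   q2  q2 
(> = start, * = accepting)

start=q0; accept=q0,q1; q0-a->q1; q0-b->q0; q1-a->q2; q1-b->q1; q2-a->q2; q2-b->q2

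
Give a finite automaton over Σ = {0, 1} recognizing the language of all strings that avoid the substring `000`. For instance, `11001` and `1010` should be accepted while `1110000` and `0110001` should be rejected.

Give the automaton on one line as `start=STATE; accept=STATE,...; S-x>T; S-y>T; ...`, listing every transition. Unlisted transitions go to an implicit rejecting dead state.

Track partial matches of the forbidden pattern `000`. State S3 is a dead state reached once `000` has occurred; every other state accepts. S0 means no part of `000` is currently matched.
4 states suffice.
        0   1  
>* S0   S1  S0 
 * S1   S2  S0 
 * S2   S3  S0 
   S3   S3  S3 
(> = start, * = accepting)

start=S0; accept=S0,S1,S2; S0-0>S1; S0-1>S0; S1-0>S2; S1-1>S0; S2-0>S3; S2-1>S0; S3-0>S3; S3-1>S3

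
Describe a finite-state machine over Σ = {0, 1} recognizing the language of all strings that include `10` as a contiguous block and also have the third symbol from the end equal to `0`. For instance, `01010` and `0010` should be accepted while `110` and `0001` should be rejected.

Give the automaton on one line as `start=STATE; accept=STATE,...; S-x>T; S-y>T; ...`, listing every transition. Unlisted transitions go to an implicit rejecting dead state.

start=s0; accept=s5,s8,s9,s10; s0-0>s1; s0-1>s2; s1-0>s1; s1-1>s3; s2-0>s4; s2-1>s2; s3-0>s5; s3-1>s2; s4-0>s6; s4-1>s7; s5-0>s6; s5-1>s7; s6-0>s8; s6-1>s9; s7-0>s5; s7-1>s10; s8-0>s8; s8-1>s9; s9-0>s5; s9-1>s10; s10-0>s4; s10-1>s2

Handle the two conditions separately and then intersect. The first has 3 states tracking whether and how much of `10` has been seen; the second has 15 states tracking the last 3 symbols read. A product state is a pair (one from each), accepting exactly when both do. Equivalent product states are then merged.
11 states suffice.
          0    1  
>  s0     s1   s2 
   s1     s1   s3 
   s2     s4   s2 
   s3     s5   s2 
   s4     s6   s7 
 * s5     s6   s7 
   s6     s8   s9 
   s7     s5  s10 
 * s8     s8   s9 
 * s9     s5  s10 
 * s10    s4   s2 
(> = start, * = accepting)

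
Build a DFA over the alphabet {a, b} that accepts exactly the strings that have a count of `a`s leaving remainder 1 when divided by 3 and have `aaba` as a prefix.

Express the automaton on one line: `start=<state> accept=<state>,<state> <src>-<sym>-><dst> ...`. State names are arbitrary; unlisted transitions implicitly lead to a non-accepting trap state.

start=S0 accept=S8 S0-a->S1 S0-b->S2 S1-a->S3 S1-b->S4 S2-a->S4 S2-b->S2 S3-a->S2 S3-b->S5 S4-a->S6 S4-b->S4 S5-a->S7 S5-b->S6 S6-a->S2 S6-b->S6 S7-a->S8 S7-b->S7 S8-a->S9 S8-b->S8 S9-a->S7 S9-b->S9

Run two small machines in parallel and take their product. One (3 states) tracks the count of `a`s modulo 3; the other (6 states) tracks whether the input so far still matches the prefix `aaba`. Each combined state is a pair, one component from each; accept when both components accept.
A 10-state machine:
        a   b  
>  S0   S1  S2 
   S1   S3  S4 
   S2   S4  S2 
   S3   S2  S5 
   S4   S6  S4 
   S5   S7  S6 
   S6   S2  S6 
   S7   S8  S7 
 * S8   S9  S8 
   S9   S7  S9 
(> = start, * = accepting)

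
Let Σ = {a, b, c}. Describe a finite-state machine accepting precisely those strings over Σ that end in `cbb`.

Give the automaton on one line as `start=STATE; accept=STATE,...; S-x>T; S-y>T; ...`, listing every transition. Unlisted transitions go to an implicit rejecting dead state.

start=s0; accept=s3; s0-a>s0; s0-b>s0; s0-c>s1; s1-a>s0; s1-b>s2; s1-c>s1; s2-a>s0; s2-b>s3; s2-c>s1; s3-a>s0; s3-b>s0; s3-c>s1

Remember how much of `cbb` the current input suffix matches. State s0 means no match yet; s1 means the last symbol is `c`; s2 means the last 2 symbols are `cb`; s3 means the last 3 symbols are `cbb`. Only s3 accepts. On a mismatch, fall back to the longest proper suffix that is still a prefix of `cbb`.
4 states suffice.
        a   b   c  
>  s0   s0  s0  s1 
   s1   s0  s2  s1 
   s2   s0  s3  s1 
 * s3   s0  s0  s1 
(> = start, * = accepting)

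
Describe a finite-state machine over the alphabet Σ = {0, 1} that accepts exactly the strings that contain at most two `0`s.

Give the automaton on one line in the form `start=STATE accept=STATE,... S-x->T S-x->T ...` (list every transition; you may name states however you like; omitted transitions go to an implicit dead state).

start=s0 accept=s0,s1,s2 s0-0->s1 s0-1->s0 s1-0->s2 s1-1->s1 s2-0->s3 s2-1->s2 s3-0->s3 s3-1->s3

Only the number of `0`s matters, and only up to 3. Make a chain s0 → s1 → s2 → s3 advanced by each `0` (with s3 absorbing); every other symbol self-loops. The accepting set is {s0, s1, s2}.
        0   1  
>* s0   s1  s0 
 * s1   s2  s1 
 * s2   s3  s2 
   s3   s3  s3 
(> = start, * = accepting)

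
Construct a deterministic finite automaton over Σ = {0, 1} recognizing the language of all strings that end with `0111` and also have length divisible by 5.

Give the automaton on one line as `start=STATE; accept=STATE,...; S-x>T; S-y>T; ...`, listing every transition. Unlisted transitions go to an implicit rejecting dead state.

start=q0; accept=q8; q0-0>q1; q0-1>q1; q1-0>q2; q1-1>q3; q2-0>q4; q2-1>q5; q3-0>q4; q3-1>q4; q4-0>q6; q4-1>q6; q5-0>q6; q5-1>q7; q6-0>q0; q6-1>q0; q7-0>q0; q7-1>q8; q8-0>q1; q8-1>q1

Build one automaton per condition and run them in lockstep. One (5 states) tracks how much of the suffix `0111` has currently been matched; the other (5 states) tracks the input length modulo 5. Each combined state is a pair, one component from each; accept when both components accept. After merging equivalent states the machine shrinks.
9 states suffice.
        0   1  
>  q0   q1  q1 
   q1   q2  q3 
   q2   q4  q5 
   q3   q4  q4 
   q4   q6  q6 
   q5   q6  q7 
   q6   q0  q0 
   q7   q0  q8 
 * q8   q1  q1 
(> = start, * = accepting)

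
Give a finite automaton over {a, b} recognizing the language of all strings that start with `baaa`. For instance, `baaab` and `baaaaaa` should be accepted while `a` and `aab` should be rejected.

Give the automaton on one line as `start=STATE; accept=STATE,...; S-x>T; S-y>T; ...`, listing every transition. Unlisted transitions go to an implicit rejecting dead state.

Walk along `baaa` while the input agrees: from s0 take `b` to s1, and so on. Any deviation drops to the rejecting sink s5. Once s4 is reached the prefix is confirmed and every continuation is accepted.
A 6-state machine:
        a   b  
>  s0   s5  s1 
   s1   s2  s5 
   s2   s3  s5 
   s3   s4  s5 
 * s4   s4  s4 
   s5   s5  s5 
(> = start, * = accepting)

start=s0; accept=s4; s0-a>s5; s0-b>s1; s1-a>s2; s1-b>s5; s2-a>s3; s2-b>s5; s3-a>s4; s3-b>s5; s4-a>s4; s4-b>s4; s5-a>s5; s5-b>s5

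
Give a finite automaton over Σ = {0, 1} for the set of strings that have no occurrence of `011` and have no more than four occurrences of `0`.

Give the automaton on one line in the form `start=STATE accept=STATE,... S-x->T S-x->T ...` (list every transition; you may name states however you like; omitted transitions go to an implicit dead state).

start=S0 accept=S0,S1,S2,S3,S4,S5,S7,S8,S11 S0-0->S1 S0-1->S0 S1-0->S2 S1-1->S3 S2-0->S4 S2-1->S5 S3-0->S2 S3-1->S6 S4-0->S7 S4-1->S8 S5-0->S4 S5-1->S9 S6-0->S9 S6-1->S6 S7-0->S10 S7-1->S11 S8-0->S7 S8-1->S12 S9-0->S12 S9-1->S9 S10-0->S10 S10-1->S13 S11-0->S10 S11-1->S14 S12-0->S14 S12-1->S12 S13-0->S10 S13-1->S15 S14-0->S15 S14-1->S14 S15-0->S15 S15-1->S15

Run two small machines in parallel and take their product. One (4 states) tracks partial matches of the forbidden pattern `011`; the other (6 states) tracks the count of `0`s, saturating at 5. Each combined state is a pair, one component from each; accept when both components accept.
          0    1  
>* S0     S1   S0 
 * S1     S2   S3 
 * S2     S4   S5 
 * S3     S2   S6 
 * S4     S7   S8 
 * S5     S4   S9 
   S6     S9   S6 
 * S7    S10  S11 
 * S8     S7  S12 
   S9    S12   S9 
   S10   S10  S13 
 * S11   S10  S14 
   S12   S14  S12 
   S13   S10  S15 
   S14   S15  S14 
   S15   S15  S15 
(> = start, * = accepting)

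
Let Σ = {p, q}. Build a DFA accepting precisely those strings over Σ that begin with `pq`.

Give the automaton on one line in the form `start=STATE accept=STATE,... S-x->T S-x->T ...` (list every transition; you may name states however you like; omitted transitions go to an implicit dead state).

Check the first 2 symbols one by one: S0 through S1 record how many have matched `pq` so far; any wrong symbol goes to the dead state S3. After all 2 match we enter the accepting sink S2.
4 states suffice.
        p   q  
>  S0   S1  S3 
   S1   S3  S2 
 * S2   S2  S2 
   S3   S3  S3 
(> = start, * = accepting)

start=S0 accept=S2 S0-p->S1 S0-q->S3 S1-p->S3 S1-q->S2 S2-p->S2 S2-q->S2 S3-p->S3 S3-q->S3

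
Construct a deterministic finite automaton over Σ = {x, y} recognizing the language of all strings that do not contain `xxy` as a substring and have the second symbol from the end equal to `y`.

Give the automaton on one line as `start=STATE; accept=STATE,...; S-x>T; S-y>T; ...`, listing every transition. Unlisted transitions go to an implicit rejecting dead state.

start=A; accept=F,G; A-x>B; A-y>C; B-x>D; B-y>E; C-x>F; C-y>G; D-x>D; D-y>H; E-x>F; E-y>G; F-x>D; F-y>E; G-x>F; G-y>G; H-x>I; H-y>J; I-x>K; I-y>H; J-x>I; J-y>J; K-x>K; K-y>H

Handle the two conditions separately and then intersect. The first has 4 states tracking partial matches of the forbidden pattern `xxy`; the second has 7 states tracking the last 2 symbols read. A product state is a pair (one from each), accepting exactly when both do.
With 11 states:
       x  y 
>  A   B  C 
   B   D  E 
   C   F  G 
   D   D  H 
   E   F  G 
 * F   D  E 
 * G   F  G 
   H   I  J 
   I   K  H 
   J   I  J 
   K   K  H 
(> = start, * = accepting)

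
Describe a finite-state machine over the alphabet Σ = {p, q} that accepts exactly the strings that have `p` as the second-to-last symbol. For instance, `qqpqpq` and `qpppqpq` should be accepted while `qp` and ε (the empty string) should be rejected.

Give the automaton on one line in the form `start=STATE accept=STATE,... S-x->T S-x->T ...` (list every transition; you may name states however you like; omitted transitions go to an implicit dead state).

Because acceptance depends on a position counted from the end, the machine has to buffer the most recent 2 symbols. Make each state the string of the last up-to-2 symbols read; on input `x` shift the window left and append `x`. Accept when the buffered window has length 2 and begins with `p`.
A 7-state machine:
       p  q 
>  A   B  C 
   B   D  E 
   C   F  G 
 * D   D  E 
 * E   F  G 
   F   D  E 
   G   F  G 
(> = start, * = accepting)

start=A accept=D,E A-p->B A-q->C B-p->D B-q->E C-p->F C-q->G D-p->D D-q->E E-p->F E-q->G F-p->D F-q->E G-p->F G-q->G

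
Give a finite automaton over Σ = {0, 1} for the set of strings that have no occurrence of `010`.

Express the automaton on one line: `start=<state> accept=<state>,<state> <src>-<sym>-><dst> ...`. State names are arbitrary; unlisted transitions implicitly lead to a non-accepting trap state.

This is the complement of 'contains `010`'. Use the same substring-matching states — q0 through q3 holding how much of `010` has just been matched — but flip the accepting set: everything except the trap q3 accepts.
        0   1  
>* q0   q1  q0 
 * q1   q1  q2 
 * q2   q3  q0 
   q3   q3  q3 
(> = start, * = accepting)

start=q0 accept=q0,q1,q2 q0-0->q1 q0-1->q0 q1-0->q1 q1-1->q2 q2-0->q3 q2-1->q0 q3-0->q3 q3-1->q3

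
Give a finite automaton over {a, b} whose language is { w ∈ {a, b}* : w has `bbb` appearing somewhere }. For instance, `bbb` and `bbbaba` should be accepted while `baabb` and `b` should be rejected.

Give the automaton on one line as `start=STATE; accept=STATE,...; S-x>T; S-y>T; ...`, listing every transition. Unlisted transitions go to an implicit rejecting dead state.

start=q0; accept=q3; q0-a>q0; q0-b>q1; q1-a>q0; q1-b>q2; q2-a>q0; q2-b>q3; q3-a>q3; q3-b>q3

Track how much of `bbb` has been matched so far: state q0 is no progress, q3 is the absorbing accept state reached once `bbb` has occurred. Intermediate states record partial matches; on a mismatch, fall back to the longest reusable overlap.
4 states suffice.
        a   b  
>  q0   q0  q1 
   q1   q0  q2 
   q2   q0  q3 
 * q3   q3  q3 
(> = start, * = accepting)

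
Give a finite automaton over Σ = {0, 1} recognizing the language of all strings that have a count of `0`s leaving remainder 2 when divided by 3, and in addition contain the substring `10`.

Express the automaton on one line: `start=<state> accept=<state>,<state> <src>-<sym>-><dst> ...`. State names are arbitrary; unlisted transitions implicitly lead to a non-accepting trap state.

Build one automaton per condition and run them in lockstep. The first has 3 states tracking the count of `0`s modulo 3; the second has 3 states tracking whether and how much of `10` has been seen. A product state is a pair (one from each), accepting exactly when both do. After merging equivalent states the machine shrinks.
7 states suffice.
        0   1  
>  S0   S1  S2 
   S1   S3  S4 
   S2   S4  S2 
   S3   S0  S5 
   S4   S6  S4 
   S5   S2  S5 
 * S6   S2  S6 
(> = start, * = accepting)

start=S0 accept=S6 S0-0->S1 S0-1->S2 S1-0->S3 S1-1->S4 S2-0->S4 S2-1->S2 S3-0->S0 S3-1->S5 S4-0->S6 S4-1->S4 S5-0->S2 S5-1->S5 S6-0->S2 S6-1->S6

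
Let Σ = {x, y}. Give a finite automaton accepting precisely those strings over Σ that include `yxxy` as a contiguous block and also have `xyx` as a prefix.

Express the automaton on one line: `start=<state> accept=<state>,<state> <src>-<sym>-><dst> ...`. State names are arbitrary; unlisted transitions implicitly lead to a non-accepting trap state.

start=A accept=M A-x->B A-y->C B-x->D B-y->E C-x->F C-y->C D-x->D D-y->C E-x->G E-y->C F-x->H F-y->C G-x->I G-y->J H-x->D H-y->K I-x->L I-y->M J-x->G J-y->J K-x->K K-y->K L-x->L L-y->J M-x->M M-y->M

Build one automaton per condition and run them in lockstep. One (5 states) tracks whether and how much of `yxxy` has been seen; the other (5 states) tracks whether the input so far still matches the prefix `xyx`. Each combined state is a pair, one component from each; accept when both components accept.
       x  y 
>  A   B  C 
   B   D  E 
   C   F  C 
   D   D  C 
   E   G  C 
   F   H  C 
   G   I  J 
   H   D  K 
   I   L  M 
   J   G  J 
   K   K  K 
   L   L  J 
 * M   M  M 
(> = start, * = accepting)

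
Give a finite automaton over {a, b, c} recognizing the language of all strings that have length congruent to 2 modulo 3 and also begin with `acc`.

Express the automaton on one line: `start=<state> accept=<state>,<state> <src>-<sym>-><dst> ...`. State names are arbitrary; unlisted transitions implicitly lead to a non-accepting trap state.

start=q0 accept=q8 q0-a->q1 q0-b->q2 q0-c->q2 q1-a->q3 q1-b->q3 q1-c->q4 q2-a->q3 q2-b->q3 q2-c->q3 q3-a->q5 q3-b->q5 q3-c->q5 q4-a->q5 q4-b->q5 q4-c->q6 q5-a->q2 q5-b->q2 q5-c->q2 q6-a->q7 q6-b->q7 q6-c->q7 q7-a->q8 q7-b->q8 q7-c->q8 q8-a->q6 q8-b->q6 q8-c->q6

Handle the two conditions separately and then intersect. One (3 states) tracks the input length modulo 3; the other (5 states) tracks whether the input so far still matches the prefix `acc`. Each combined state is a pair, one component from each; accept when both components accept.
9 states suffice.
        a   b   c  
>  q0   q1  q2  q2 
   q1   q3  q3  q4 
   q2   q3  q3  q3 
   q3   q5  q5  q5 
   q4   q5  q5  q6 
   q5   q2  q2  q2 
   q6   q7  q7  q7 
   q7   q8  q8  q8 
 * q8   q6  q6  q6 
(> = start, * = accepting)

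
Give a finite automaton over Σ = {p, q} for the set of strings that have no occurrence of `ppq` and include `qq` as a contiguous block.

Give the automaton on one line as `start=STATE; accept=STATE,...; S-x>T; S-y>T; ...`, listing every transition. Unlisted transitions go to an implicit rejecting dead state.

start=s0; accept=s4,s5,s6; s0-p>s1; s0-q>s2; s1-p>s3; s1-q>s2; s2-p>s1; s2-q>s4; s3-p>s3; s3-q>s3; s4-p>s5; s4-q>s4; s5-p>s6; s5-q>s4; s6-p>s6; s6-q>s3

Run two small machines in parallel and take their product. The first has 4 states tracking partial matches of the forbidden pattern `ppq`; the second has 3 states tracking whether and how much of `qq` has been seen. A product state is a pair (one from each), accepting exactly when both do. Minimizing collapses redundant product states.
7 states suffice.
        p   q  
>  s0   s1  s2 
   s1   s3  s2 
   s2   s1  s4 
   s3   s3  s3 
 * s4   s5  s4 
 * s5   s6  s4 
 * s6   s6  s3 
(> = start, * = accepting)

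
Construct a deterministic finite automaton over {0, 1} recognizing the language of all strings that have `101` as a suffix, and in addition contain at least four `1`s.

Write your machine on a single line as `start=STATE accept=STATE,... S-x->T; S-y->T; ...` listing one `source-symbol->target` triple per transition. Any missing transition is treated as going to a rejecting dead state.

start=A; accept=N,R; A-0->A; A-1->B; B-0->C; B-1->D; C-0->E; C-1->F; D-0->G; D-1->H; E-0->E; E-1->D; F-0->G; F-1->H; G-0->I; G-1->J; H-0->K; H-1->L; I-0->I; I-1->H; J-0->K; J-1->L; K-0->M; K-1->N; L-0->O; L-1->P; M-0->M; M-1->L; N-0->O; N-1->P; O-0->Q; O-1->R; P-0->S; P-1->P; Q-0->Q; Q-1->P; R-0->S; R-1->P; S-0->T; S-1->R; T-0->T; T-1->P

Handle the two conditions separately and then intersect. One (4 states) tracks how much of the suffix `101` has currently been matched; the other (6 states) tracks the count of `1`s, saturating at 5. Each combined state is a pair, one component from each; accept when both components accept.
With 20 states:
       0  1 
>  A   A  B 
   B   C  D 
   C   E  F 
   D   G  H 
   E   E  D 
   F   G  H 
   G   I  J 
   H   K  L 
   I   I  H 
   J   K  L 
   K   M  N 
   L   O  P 
   M   M  L 
 * N   O  P 
   O   Q  R 
   P   S  P 
   Q   Q  P 
 * R   S  P 
   S   T  R 
   T   T  P 
(> = start, * = accepting)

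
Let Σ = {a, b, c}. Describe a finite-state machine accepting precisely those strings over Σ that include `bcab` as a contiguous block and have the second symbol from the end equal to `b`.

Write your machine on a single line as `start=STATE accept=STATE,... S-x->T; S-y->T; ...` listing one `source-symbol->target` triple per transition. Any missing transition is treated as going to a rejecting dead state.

start=s0; accept=s5,s6; s0-a->s0; s0-b->s1; s0-c->s0; s1-a->s0; s1-b->s1; s1-c->s2; s2-a->s3; s2-b->s1; s2-c->s0; s3-a->s0; s3-b->s4; s3-c->s0; s4-a->s5; s4-b->s6; s4-c->s5; s5-a->s7; s5-b->s4; s5-c->s7; s6-a->s5; s6-b->s6; s6-c->s5; s7-a->s7; s7-b->s4; s7-c->s7

Build one automaton per condition and run them in lockstep. One (5 states) tracks whether and how much of `bcab` has been seen; the other (13 states) tracks the last 2 symbols read. Each combined state is a pair, one component from each; accept when both components accept. After merging equivalent states the machine shrinks.
With 8 states:
        a   b   c  
>  s0   s0  s1  s0 
   s1   s0  s1  s2 
   s2   s3  s1  s0 
   s3   s0  s4  s0 
   s4   s5  s6  s5 
 * s5   s7  s4  s7 
 * s6   s5  s6  s5 
   s7   s7  s4  s7 
(> = start, * = accepting)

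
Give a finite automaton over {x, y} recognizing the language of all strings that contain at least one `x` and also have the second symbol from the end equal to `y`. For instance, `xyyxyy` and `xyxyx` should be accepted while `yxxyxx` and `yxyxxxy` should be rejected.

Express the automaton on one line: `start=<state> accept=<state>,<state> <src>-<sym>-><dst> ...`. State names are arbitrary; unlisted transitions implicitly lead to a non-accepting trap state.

Run two small machines in parallel and take their product. One (3 states) tracks the count of `x`s, saturating at 2; the other (7 states) tracks the last 2 symbols read. Each combined state is a pair, one component from each; accept when both components accept. After merging equivalent states the machine shrinks.
A 6-state machine:
        x   y  
>  q0   q1  q2 
   q1   q1  q3 
   q2   q4  q2 
   q3   q4  q5 
 * q4   q1  q3 
 * q5   q4  q5 
(> = start, * = accepting)

start=q0 accept=q4,q5 q0-x->q1 q0-y->q2 q1-x->q1 q1-y->q3 q2-x->q4 q2-y->q2 q3-x->q4 q3-y->q5 q4-x->q1 q4-y->q3 q5-x->q4 q5-y->q5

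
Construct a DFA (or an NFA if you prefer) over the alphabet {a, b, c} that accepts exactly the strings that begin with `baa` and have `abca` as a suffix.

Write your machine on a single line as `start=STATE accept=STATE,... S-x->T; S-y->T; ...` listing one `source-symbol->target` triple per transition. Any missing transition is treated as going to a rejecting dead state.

Run two small machines in parallel and take their product. The first has 5 states tracking whether the input so far still matches the prefix `baa`; the second has 5 states tracking how much of the suffix `abca` has currently been matched. A product state is a pair (one from each), accepting exactly when both do. After merging equivalent states the machine shrinks.
9 states suffice.
        a   b   c  
>  q0   q1  q2  q1 
   q1   q1  q1  q1 
   q2   q3  q1  q1 
   q3   q4  q1  q1 
   q4   q4  q5  q6 
   q5   q4  q6  q7 
   q6   q4  q6  q6 
   q7   q8  q6  q6 
 * q8   q4  q5  q6 
(> = start, * = accepting)

start=q0; accept=q8; q0-a->q1; q0-b->q2; q0-c->q1; q1-a->q1; q1-b->q1; q1-c->q1; q2-a->q3; q2-b->q1; q2-c->q1; q3-a->q4; q3-b->q1; q3-c->q1; q4-a->q4; q4-b->q5; q4-c->q6; q5-a->q4; q5-b->q6; q5-c->q7; q6-a->q4; q6-b->q6; q6-c->q6; q7-a->q8; q7-b->q6; q7-c->q6; q8-a->q4; q8-b->q5; q8-c->q6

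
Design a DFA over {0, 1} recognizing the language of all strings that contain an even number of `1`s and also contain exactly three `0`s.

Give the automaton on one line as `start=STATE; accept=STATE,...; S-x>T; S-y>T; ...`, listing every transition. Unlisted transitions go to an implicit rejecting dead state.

start=A; accept=F; A-0>B; A-1>C; B-0>D; B-1>E; C-0>E; C-1>A; D-0>F; D-1>G; E-0>G; E-1>B; F-0>H; F-1>I; G-0>I; G-1>D; H-0>H; H-1>H; I-0>H; I-1>F

Run two small machines in parallel and take their product. One (2 states) tracks the count of `1`s modulo 2; the other (5 states) tracks the count of `0`s, saturating at 4. Each combined state is a pair, one component from each; accept when both components accept. After merging equivalent states the machine shrinks.
A 9-state machine:
       0  1 
>  A   B  C 
   B   D  E 
   C   E  A 
   D   F  G 
   E   G  B 
 * F   H  I 
   G   I  D 
   H   H  H 
   I   H  F 
(> = start, * = accepting)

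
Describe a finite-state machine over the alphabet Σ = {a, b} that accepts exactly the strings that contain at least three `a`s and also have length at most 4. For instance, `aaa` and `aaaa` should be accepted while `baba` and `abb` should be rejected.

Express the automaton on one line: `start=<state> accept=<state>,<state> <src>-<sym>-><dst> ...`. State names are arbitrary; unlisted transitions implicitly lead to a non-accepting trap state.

Handle the two conditions separately and then intersect. One (5 states) tracks the count of `a`s, saturating at 4; the other (6 states) tracks the input length, saturating at 5. Each combined state is a pair, one component from each; accept when both components accept.
With 20 states:
          a    b  
>  s0     s1   s2 
   s1     s3   s4 
   s2     s4   s5 
   s3     s6   s7 
   s4     s7   s8 
   s5     s8   s9 
 * s6    s10  s11 
   s7    s11  s12 
   s8    s12  s13 
   s9    s13  s14 
 * s10   s15  s15 
 * s11   s15  s16 
   s12   s16  s17 
   s13   s17  s18 
   s14   s18  s19 
   s15   s15  s15 
   s16   s15  s16 
   s17   s16  s17 
   s18   s17  s18 
   s19   s18  s19 
(> = start, * = accepting)

start=s0 accept=s6,s10,s11 s0-a->s1 s0-b->s2 s1-a->s3 s1-b->s4 s2-a->s4 s2-b->s5 s3-a->s6 s3-b->s7 s4-a->s7 s4-b->s8 s5-a->s8 s5-b->s9 s6-a->s10 s6-b->s11 s7-a->s11 s7-b->s12 s8-a->s12 s8-b->s13 s9-a->s13 s9-b->s14 s10-a->s15 s10-b->s15 s11-a->s15 s11-b->s16 s12-a->s16 s12-b->s17 s13-a->s17 s13-b->s18 s14-a->s18 s14-b->s19 s15-a->s15 s15-b->s15 s16-a->s15 s16-b->s16 s17-a->s16 s17-b->s17 s18-a->s17 s18-b->s18 s19-a->s18 s19-b->s19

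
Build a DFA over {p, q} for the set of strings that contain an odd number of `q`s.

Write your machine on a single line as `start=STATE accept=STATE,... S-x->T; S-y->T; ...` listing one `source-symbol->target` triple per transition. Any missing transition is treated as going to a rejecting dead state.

Keep the running count of `q`s modulo 2: each `q` advances along the cycle S0 → S1 → S0 while other symbols loop. Accept at S1.
With 2 states:
        p   q  
>  S0   S0  S1 
 * S1   S1  S0 
(> = start, * = accepting)

start=S0; accept=S1; S0-p->S0; S0-q->S1; S1-p->S1; S1-q->S0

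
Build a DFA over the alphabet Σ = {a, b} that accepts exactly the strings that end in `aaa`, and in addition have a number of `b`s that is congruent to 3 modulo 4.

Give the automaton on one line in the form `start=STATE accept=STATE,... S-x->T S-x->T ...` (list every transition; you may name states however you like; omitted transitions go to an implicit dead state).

Handle the two conditions separately and then intersect. One (4 states) tracks how much of the suffix `aaa` has currently been matched; the other (4 states) tracks the count of `b`s modulo 4. Each combined state is a pair, one component from each; accept when both components accept. Equivalent product states are then merged.
7 states suffice.
        a   b  
>  S0   S0  S1 
   S1   S1  S2 
   S2   S2  S3 
   S3   S4  S0 
   S4   S5  S0 
   S5   S6  S0 
 * S6   S6  S0 
(> = start, * = accepting)

start=S0 accept=S6 S0-a->S0 S0-b->S1 S1-a->S1 S1-b->S2 S2-a->S2 S2-b->S3 S3-a->S4 S3-b->S0 S4-a->S5 S4-b->S0 S5-a->S6 S5-b->S0 S6-a->S6 S6-b->S0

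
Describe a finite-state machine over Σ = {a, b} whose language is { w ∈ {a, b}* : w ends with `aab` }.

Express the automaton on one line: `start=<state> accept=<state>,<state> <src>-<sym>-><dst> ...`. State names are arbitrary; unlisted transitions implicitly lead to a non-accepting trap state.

start=S0 accept=S3 S0-a->S1 S0-b->S0 S1-a->S2 S1-b->S0 S2-a->S2 S2-b->S3 S3-a->S1 S3-b->S0

Let each state record the length of the longest suffix of the input read so far that is also a prefix of `aab`. S1 means the last symbol is `a`; S2 means the last 2 symbols are `aa`; S3 means the last 3 symbols are `aab`. Accept only at S3, where the string currently ends in `aab`.
        a   b  
>  S0   S1  S0 
   S1   S2  S0 
   S2   S2  S3 
 * S3   S1  S0 
(> = start, * = accepting)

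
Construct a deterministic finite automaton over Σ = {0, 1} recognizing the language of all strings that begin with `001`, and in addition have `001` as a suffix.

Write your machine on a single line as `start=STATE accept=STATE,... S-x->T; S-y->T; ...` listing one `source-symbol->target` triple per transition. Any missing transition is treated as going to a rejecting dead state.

start=q0; accept=q6; q0-0->q1; q0-1->q2; q1-0->q3; q1-1->q2; q2-0->q4; q2-1->q2; q3-0->q5; q3-1->q6; q4-0->q5; q4-1->q2; q5-0->q5; q5-1->q7; q6-0->q8; q6-1->q9; q7-0->q4; q7-1->q2; q8-0->q10; q8-1->q9; q9-0->q8; q9-1->q9; q10-0->q10; q10-1->q6

Build one automaton per condition and run them in lockstep. The first has 5 states tracking whether the input so far still matches the prefix `001`; the second has 4 states tracking how much of the suffix `001` has currently been matched. A product state is a pair (one from each), accepting exactly when both do.
11 states suffice.
          0    1  
>  q0     q1   q2 
   q1     q3   q2 
   q2     q4   q2 
   q3     q5   q6 
   q4     q5   q2 
   q5     q5   q7 
 * q6     q8   q9 
   q7     q4   q2 
   q8    q10   q9 
   q9     q8   q9 
   q10   q10   q6 
(> = start, * = accepting)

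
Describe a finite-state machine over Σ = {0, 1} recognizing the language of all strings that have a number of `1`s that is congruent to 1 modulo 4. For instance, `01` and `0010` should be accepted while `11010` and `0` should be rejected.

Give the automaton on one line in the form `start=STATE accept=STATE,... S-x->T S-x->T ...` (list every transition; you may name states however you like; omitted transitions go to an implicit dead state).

Keep the running count of `1`s modulo 4: each `1` advances along the cycle q0 → q1 → q2 → q3 → q0 while other symbols loop. Accept at q1.
A 4-state machine:
        0   1  
>  q0   q0  q1 
 * q1   q1  q2 
   q2   q2  q3 
   q3   q3  q0 
(> = start, * = accepting)

start=q0 accept=q1 q0-0->q0 q0-1->q1 q1-0->q1 q1-1->q2 q2-0->q2 q2-1->q3 q3-0->q3 q3-1->q0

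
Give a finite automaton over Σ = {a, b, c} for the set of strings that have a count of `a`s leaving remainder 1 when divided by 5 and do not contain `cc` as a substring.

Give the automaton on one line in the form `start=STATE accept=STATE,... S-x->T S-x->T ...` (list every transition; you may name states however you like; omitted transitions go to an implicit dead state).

start=S0 accept=S1,S4 S0-a->S1 S0-b->S0 S0-c->S2 S1-a->S3 S1-b->S1 S1-c->S4 S2-a->S1 S2-b->S0 S2-c->S5 S3-a->S6 S3-b->S3 S3-c->S7 S4-a->S3 S4-b->S1 S4-c->S5 S5-a->S5 S5-b->S5 S5-c->S5 S6-a->S8 S6-b->S6 S6-c->S9 S7-a->S6 S7-b->S3 S7-c->S5 S8-a->S0 S8-b->S8 S8-c->S10 S9-a->S8 S9-b->S6 S9-c->S5 S10-a->S0 S10-b->S8 S10-c->S5

Build one automaton per condition and run them in lockstep. One (5 states) tracks the count of `a`s modulo 5; the other (3 states) tracks partial matches of the forbidden pattern `cc`. Each combined state is a pair, one component from each; accept when both components accept. Equivalent product states are then merged.
With 11 states:
          a    b    c  
>  S0     S1   S0   S2 
 * S1     S3   S1   S4 
   S2     S1   S0   S5 
   S3     S6   S3   S7 
 * S4     S3   S1   S5 
   S5     S5   S5   S5 
   S6     S8   S6   S9 
   S7     S6   S3   S5 
   S8     S0   S8  S10 
   S9     S8   S6   S5 
   S10    S0   S8   S5 
(> = start, * = accepting)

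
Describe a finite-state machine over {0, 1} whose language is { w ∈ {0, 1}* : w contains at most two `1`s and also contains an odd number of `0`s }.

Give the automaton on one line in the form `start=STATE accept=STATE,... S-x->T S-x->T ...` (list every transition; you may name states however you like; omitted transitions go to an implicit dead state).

Build one automaton per condition and run them in lockstep. The first has 4 states tracking the count of `1`s, saturating at 3; the second has 2 states tracking the count of `0`s modulo 2. A product state is a pair (one from each), accepting exactly when both do.
An 8-state machine:
        0   1  
>  q0   q1  q2 
 * q1   q0  q3 
   q2   q3  q4 
 * q3   q2  q5 
   q4   q5  q6 
 * q5   q4  q7 
   q6   q7  q6 
   q7   q6  q7 
(> = start, * = accepting)

start=q0 accept=q1,q3,q5 q0-0->q1 q0-1->q2 q1-0->q0 q1-1->q3 q2-0->q3 q2-1->q4 q3-0->q2 q3-1->q5 q4-0->q5 q4-1->q6 q5-0->q4 q5-1->q7 q6-0->q7 q6-1->q6 q7-0->q6 q7-1->q7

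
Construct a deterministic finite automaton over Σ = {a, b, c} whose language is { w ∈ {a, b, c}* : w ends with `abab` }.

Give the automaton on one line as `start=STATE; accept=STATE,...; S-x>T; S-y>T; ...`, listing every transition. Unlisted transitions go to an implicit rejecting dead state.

Let each state record the length of the longest suffix of the input read so far that is also a prefix of `abab`. S1 means the last symbol is `a`; S2 means the last 2 symbols are `ab`; S3 means the last 3 symbols are `aba`; S4 means the last 4 symbols are `abab`. Accept only at S4, where the string currently ends in `abab`.
5 states suffice.
        a   b   c  
>  S0   S1  S0  S0 
   S1   S1  S2  S0 
   S2   S3  S0  S0 
   S3   S1  S4  S0 
 * S4   S3  S0  S0 
(> = start, * = accepting)

start=S0; accept=S4; S0-a>S1; S0-b>S0; S0-c>S0; S1-a>S1; S1-b>S2; S1-c>S0; S2-a>S3; S2-b>S0; S2-c>S0; S3-a>S1; S3-b>S4; S3-c>S0; S4-a>S3; S4-b>S0; S4-c>S0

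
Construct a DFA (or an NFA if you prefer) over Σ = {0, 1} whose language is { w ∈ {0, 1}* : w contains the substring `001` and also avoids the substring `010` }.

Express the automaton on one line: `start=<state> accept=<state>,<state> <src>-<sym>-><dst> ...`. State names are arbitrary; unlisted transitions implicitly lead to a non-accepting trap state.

start=A accept=E,H,K A-0->B A-1->A B-0->C B-1->D C-0->C C-1->E D-0->F D-1->A E-0->G E-1->H F-0->I F-1->J G-0->G G-1->G H-0->K H-1->H I-0->I I-1->G J-0->F J-1->J K-0->K K-1->E

Run two small machines in parallel and take their product. The first has 4 states tracking whether and how much of `001` has been seen; the second has 4 states tracking partial matches of the forbidden pattern `010`. A product state is a pair (one from each), accepting exactly when both do.
       0  1 
>  A   B  A 
   B   C  D 
   C   C  E 
   D   F  A 
 * E   G  H 
   F   I  J 
   G   G  G 
 * H   K  H 
   I   I  G 
   J   F  J 
 * K   K  E 
(> = start, * = accepting)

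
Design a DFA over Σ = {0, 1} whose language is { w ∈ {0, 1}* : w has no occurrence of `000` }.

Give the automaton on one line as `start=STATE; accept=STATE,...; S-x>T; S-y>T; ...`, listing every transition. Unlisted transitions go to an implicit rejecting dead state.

This is the complement of 'contains `000`'. Use the same substring-matching states — S0 through S3 holding how much of `000` has just been matched — but flip the accepting set: everything except the trap S3 accepts.
A 4-state machine:
        0   1  
>* S0   S1  S0 
 * S1   S2  S0 
 * S2   S3  S0 
   S3   S3  S3 
(> = start, * = accepting)

start=S0; accept=S0,S1,S2; S0-0>S1; S0-1>S0; S1-0>S2; S1-1>S0; S2-0>S3; S2-1>S0; S3-0>S3; S3-1>S3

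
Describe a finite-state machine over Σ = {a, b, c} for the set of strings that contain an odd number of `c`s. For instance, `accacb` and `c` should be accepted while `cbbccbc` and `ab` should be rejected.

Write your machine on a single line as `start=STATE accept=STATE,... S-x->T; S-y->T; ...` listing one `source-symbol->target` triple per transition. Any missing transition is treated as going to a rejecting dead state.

start=S0; accept=S1; S0-a->S0; S0-b->S0; S0-c->S1; S1-a->S1; S1-b->S1; S1-c->S0

Keep the running count of `c`s modulo 2: each `c` advances along the cycle S0 → S1 → S0 while other symbols loop. Accept at S1.
With 2 states:
        a   b   c  
>  S0   S0  S0  S1 
 * S1   S1  S1  S0 
(> = start, * = accepting)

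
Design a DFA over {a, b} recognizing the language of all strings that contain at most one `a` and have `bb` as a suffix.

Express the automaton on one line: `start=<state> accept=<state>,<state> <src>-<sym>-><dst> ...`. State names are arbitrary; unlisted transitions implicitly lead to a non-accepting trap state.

start=q0 accept=q5,q6 q0-a->q1 q0-b->q2 q1-a->q3 q1-b->q4 q2-a->q1 q2-b->q5 q3-a->q3 q3-b->q3 q4-a->q3 q4-b->q6 q5-a->q1 q5-b->q5 q6-a->q3 q6-b->q6

Run two small machines in parallel and take their product. One (3 states) tracks the count of `a`s, saturating at 2; the other (3 states) tracks how much of the suffix `bb` has currently been matched. Each combined state is a pair, one component from each; accept when both components accept. Equivalent product states are then merged.
7 states suffice.
        a   b  
>  q0   q1  q2 
   q1   q3  q4 
   q2   q1  q5 
   q3   q3  q3 
   q4   q3  q6 
 * q5   q1  q5 
 * q6   q3  q6 
(> = start, * = accepting)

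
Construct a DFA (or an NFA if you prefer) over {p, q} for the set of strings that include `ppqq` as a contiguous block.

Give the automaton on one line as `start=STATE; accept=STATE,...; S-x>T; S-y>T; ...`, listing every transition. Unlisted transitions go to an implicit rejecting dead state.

start=s0; accept=s4; s0-p>s1; s0-q>s0; s1-p>s2; s1-q>s0; s2-p>s2; s2-q>s3; s3-p>s1; s3-q>s4; s4-p>s4; s4-q>s4

Track how much of `ppqq` has been matched so far: state s0 is no progress, s4 is the absorbing accept state reached once `ppqq` has occurred. Intermediate states record partial matches; on a mismatch, fall back to the longest reusable overlap.
With 5 states:
        p   q  
>  s0   s1  s0 
   s1   s2  s0 
   s2   s2  s3 
   s3   s1  s4 
 * s4   s4  s4 
(> = start, * = accepting)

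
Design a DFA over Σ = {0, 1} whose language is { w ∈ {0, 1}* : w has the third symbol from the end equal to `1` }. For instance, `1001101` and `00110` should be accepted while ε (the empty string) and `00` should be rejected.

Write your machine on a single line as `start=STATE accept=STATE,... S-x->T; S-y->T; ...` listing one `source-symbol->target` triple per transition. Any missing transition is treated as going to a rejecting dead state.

A DFA must remember the last 3 symbols (since which symbol is third-to-last isn't known until the input ends). Use one state per possible window of the last ≤3 symbols; accept from those whose window starts with `1`.
          0    1  
>  s0     s1   s2 
   s1     s3   s4 
   s2     s5   s6 
   s3     s7   s8 
   s4     s9  s10 
   s5    s11  s12 
   s6    s13  s14 
   s7     s7   s8 
   s8     s9  s10 
   s9    s11  s12 
   s10   s13  s14 
 * s11    s7   s8 
 * s12    s9  s10 
 * s13   s11  s12 
 * s14   s13  s14 
(> = start, * = accepting)

start=s0; accept=s11,s12,s13,s14; s0-0->s1; s0-1->s2; s1-0->s3; s1-1->s4; s2-0->s5; s2-1->s6; s3-0->s7; s3-1->s8; s4-0->s9; s4-1->s10; s5-0->s11; s5-1->s12; s6-0->s13; s6-1->s14; s7-0->s7; s7-1->s8; s8-0->s9; s8-1->s10; s9-0->s11; s9-1->s12; s10-0->s13; s10-1->s14; s11-0->s7; s11-1->s8; s12-0->s9; s12-1->s10; s13-0->s11; s13-1->s12; s14-0->s13; s14-1->s14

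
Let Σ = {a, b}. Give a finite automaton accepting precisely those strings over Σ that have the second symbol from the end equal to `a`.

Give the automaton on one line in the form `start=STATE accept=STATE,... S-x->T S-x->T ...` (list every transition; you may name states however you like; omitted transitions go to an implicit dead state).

A DFA must remember the last 2 symbols (since which symbol is second-to-last isn't known until the input ends). Use one state per possible window of the last ≤2 symbols; accept from those whose window starts with `a`.
With 7 states:
        a   b  
>  S0   S1  S2 
   S1   S3  S4 
   S2   S5  S6 
 * S3   S3  S4 
 * S4   S5  S6 
   S5   S3  S4 
   S6   S5  S6 
(> = start, * = accepting)

start=S0 accept=S3,S4 S0-a->S1 S0-b->S2 S1-a->S3 S1-b->S4 S2-a->S5 S2-b->S6 S3-a->S3 S3-b->S4 S4-a->S5 S4-b->S6 S5-a->S3 S5-b->S4 S6-a->S5 S6-b->S6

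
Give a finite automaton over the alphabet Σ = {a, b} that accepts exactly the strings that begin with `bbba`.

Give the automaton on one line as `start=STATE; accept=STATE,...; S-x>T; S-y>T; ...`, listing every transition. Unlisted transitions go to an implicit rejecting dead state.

start=S0; accept=S4; S0-a>S5; S0-b>S1; S1-a>S5; S1-b>S2; S2-a>S5; S2-b>S3; S3-a>S4; S3-b>S5; S4-a>S4; S4-b>S4; S5-a>S5; S5-b>S5

Check the first 4 symbols one by one: S0 through S3 record how many have matched `bbba` so far; any wrong symbol goes to the dead state S5. After all 4 match we enter the accepting sink S4.
With 6 states:
        a   b  
>  S0   S5  S1 
   S1   S5  S2 
   S2   S5  S3 
   S3   S4  S5 
 * S4   S4  S4 
   S5   S5  S5 
(> = start, * = accepting)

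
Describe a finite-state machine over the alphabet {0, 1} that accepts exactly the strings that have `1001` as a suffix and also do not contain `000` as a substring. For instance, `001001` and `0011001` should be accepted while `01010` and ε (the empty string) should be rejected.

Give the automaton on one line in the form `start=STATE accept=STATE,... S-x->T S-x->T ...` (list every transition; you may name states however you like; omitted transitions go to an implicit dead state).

start=s0 accept=s8 s0-0->s1 s0-1->s2 s1-0->s3 s1-1->s2 s2-0->s4 s2-1->s2 s3-0->s5 s3-1->s2 s4-0->s6 s4-1->s2 s5-0->s5 s5-1->s7 s6-0->s5 s6-1->s8 s7-0->s9 s7-1->s7 s8-0->s4 s8-1->s2 s9-0->s10 s9-1->s7 s10-0->s5 s10-1->s11 s11-0->s9 s11-1->s7

Handle the two conditions separately and then intersect. One (5 states) tracks how much of the suffix `1001` has currently been matched; the other (4 states) tracks partial matches of the forbidden pattern `000`. Each combined state is a pair, one component from each; accept when both components accept.
With 12 states:
          0    1  
>  s0     s1   s2 
   s1     s3   s2 
   s2     s4   s2 
   s3     s5   s2 
   s4     s6   s2 
   s5     s5   s7 
   s6     s5   s8 
   s7     s9   s7 
 * s8     s4   s2 
   s9    s10   s7 
   s10    s5  s11 
   s11    s9   s7 
(> = start, * = accepting)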